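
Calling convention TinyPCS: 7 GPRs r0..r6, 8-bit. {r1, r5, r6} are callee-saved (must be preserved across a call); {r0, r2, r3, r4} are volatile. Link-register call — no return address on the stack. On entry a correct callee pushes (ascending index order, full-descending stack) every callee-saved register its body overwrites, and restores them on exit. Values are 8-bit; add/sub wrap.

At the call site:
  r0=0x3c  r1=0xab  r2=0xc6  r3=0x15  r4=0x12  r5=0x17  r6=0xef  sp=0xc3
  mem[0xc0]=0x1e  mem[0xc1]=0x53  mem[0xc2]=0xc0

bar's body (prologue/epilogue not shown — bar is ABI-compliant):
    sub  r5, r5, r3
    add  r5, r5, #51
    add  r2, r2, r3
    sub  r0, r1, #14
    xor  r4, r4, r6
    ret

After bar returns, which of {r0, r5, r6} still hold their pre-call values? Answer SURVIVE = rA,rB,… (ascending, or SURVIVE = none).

prologue: push r5 -> mem[0xc2]=0x17, sp=0xc2
body[0] sub  r5, r5, r3 -> r5=0x02
body[1] add  r5, r5, #51 -> r5=0x35
body[2] add  r2, r2, r3 -> r2=0xdb
body[3] sub  r0, r1, #14 -> r0=0x9d
body[4] xor  r4, r4, r6 -> r4=0xfd
epilogue: pop r5=0x17, sp=0xc3
r0: caller-saved, written=True
r5: callee-saved, written=True
r6: callee-saved, written=False

SURVIVE = r5,r6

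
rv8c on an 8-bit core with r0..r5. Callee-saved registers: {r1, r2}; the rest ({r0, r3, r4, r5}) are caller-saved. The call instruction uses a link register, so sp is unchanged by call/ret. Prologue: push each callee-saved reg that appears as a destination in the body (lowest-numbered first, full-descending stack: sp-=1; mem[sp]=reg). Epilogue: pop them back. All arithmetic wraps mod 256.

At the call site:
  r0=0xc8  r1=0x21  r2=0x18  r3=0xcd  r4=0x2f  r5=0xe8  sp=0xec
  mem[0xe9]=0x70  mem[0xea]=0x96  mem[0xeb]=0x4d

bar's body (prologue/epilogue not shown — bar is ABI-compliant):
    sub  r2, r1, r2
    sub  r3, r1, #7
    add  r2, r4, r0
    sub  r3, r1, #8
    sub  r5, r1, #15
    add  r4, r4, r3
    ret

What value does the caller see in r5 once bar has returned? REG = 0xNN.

REG = 0x12

prologue: push r2 -> mem[0xeb]=0x18, sp=0xeb
body[0] sub  r2, r1, r2 -> r2=0x09
body[1] sub  r3, r1, #7 -> r3=0x1a
body[2] add  r2, r4, r0 -> r2=0xf7
body[3] sub  r3, r1, #8 -> r3=0x19
body[4] sub  r5, r1, #15 -> r5=0x12
body[5] add  r4, r4, r3 -> r4=0x48
epilogue: pop r2=0x18, sp=0xec
r5 is caller-saved -> body value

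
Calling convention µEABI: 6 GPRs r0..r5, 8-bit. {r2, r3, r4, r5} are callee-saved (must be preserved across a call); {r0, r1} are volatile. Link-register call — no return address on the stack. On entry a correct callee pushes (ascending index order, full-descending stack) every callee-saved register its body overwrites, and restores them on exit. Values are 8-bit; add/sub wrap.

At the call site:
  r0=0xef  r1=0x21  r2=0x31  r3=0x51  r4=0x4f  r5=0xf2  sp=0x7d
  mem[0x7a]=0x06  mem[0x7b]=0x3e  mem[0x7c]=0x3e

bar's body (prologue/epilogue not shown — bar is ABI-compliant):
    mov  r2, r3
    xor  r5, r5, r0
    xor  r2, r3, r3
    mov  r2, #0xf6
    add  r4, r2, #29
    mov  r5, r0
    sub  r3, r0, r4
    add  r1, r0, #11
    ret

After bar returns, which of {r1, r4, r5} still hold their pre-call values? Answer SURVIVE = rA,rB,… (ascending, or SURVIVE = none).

prologue: push r2 → mem[0x7c]=0x31, sp=0x7c
prologue: push r3 → mem[0x7b]=0x51, sp=0x7b
prologue: push r4 → mem[0x7a]=0x4f, sp=0x7a
prologue: push r5 → mem[0x79]=0xf2, sp=0x79
body[0] mov  r2, r3 → r2=0x51
body[1] xor  r5, r5, r0 → r5=0x1d
body[2] xor  r2, r3, r3 → r2=0x00
body[3] mov  r2, #0xf6 → r2=0xf6
body[4] add  r4, r2, #29 → r4=0x13
body[5] mov  r5, r0 → r5=0xef
body[6] sub  r3, r0, r4 → r3=0xdc
body[7] add  r1, r0, #11 → r1=0xfa
epilogue: pop r5=0xf2, sp=0x7a
epilogue: pop r4=0x4f, sp=0x7b
epilogue: pop r3=0x51, sp=0x7c
epilogue: pop r2=0x31, sp=0x7d
r1: caller-saved, written=True
r4: callee-saved, written=True
r5: callee-saved, written=True

SURVIVE = r4,r5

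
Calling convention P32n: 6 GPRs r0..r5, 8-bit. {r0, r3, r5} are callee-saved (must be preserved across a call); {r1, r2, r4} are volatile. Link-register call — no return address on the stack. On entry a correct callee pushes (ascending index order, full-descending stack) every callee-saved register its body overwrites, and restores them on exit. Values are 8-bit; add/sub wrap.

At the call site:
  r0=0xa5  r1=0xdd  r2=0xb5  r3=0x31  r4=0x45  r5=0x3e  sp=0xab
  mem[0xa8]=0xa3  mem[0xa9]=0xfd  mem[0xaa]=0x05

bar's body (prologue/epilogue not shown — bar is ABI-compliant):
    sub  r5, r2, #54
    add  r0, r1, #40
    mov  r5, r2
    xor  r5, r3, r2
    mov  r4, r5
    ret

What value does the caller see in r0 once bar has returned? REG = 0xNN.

prologue: push r0 -> mem[0xaa]=0xa5, sp=0xaa
prologue: push r5 -> mem[0xa9]=0x3e, sp=0xa9
body[0] sub  r5, r2, #54 -> r5=0x7f
body[1] add  r0, r1, #40 -> r0=0x05
body[2] mov  r5, r2 -> r5=0xb5
body[3] xor  r5, r3, r2 -> r5=0x84
body[4] mov  r4, r5 -> r4=0x84
epilogue: pop r5=0x3e, sp=0xaa
epilogue: pop r0=0xa5, sp=0xab
r0 is callee-saved -> restored

REG = 0xa5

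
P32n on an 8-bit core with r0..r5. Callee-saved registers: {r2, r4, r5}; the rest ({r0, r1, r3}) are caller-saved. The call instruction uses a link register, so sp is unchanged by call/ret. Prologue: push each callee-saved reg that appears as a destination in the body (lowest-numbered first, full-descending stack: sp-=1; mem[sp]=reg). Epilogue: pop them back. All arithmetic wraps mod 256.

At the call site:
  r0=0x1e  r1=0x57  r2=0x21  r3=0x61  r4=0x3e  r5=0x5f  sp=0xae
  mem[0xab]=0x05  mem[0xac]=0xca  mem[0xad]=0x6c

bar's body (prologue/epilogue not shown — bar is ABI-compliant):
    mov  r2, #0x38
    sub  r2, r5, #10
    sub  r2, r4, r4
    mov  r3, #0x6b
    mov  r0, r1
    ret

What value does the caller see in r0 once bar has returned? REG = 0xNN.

REG = 0x57

prologue: push r2 -> mem[0xad]=0x21, sp=0xad
body[0] mov  r2, #0x38 -> r2=0x38
body[1] sub  r2, r5, #10 -> r2=0x55
body[2] sub  r2, r4, r4 -> r2=0x00
body[3] mov  r3, #0x6b -> r3=0x6b
body[4] mov  r0, r1 -> r0=0x57
epilogue: pop r2=0x21, sp=0xae
r0 is caller-saved -> body value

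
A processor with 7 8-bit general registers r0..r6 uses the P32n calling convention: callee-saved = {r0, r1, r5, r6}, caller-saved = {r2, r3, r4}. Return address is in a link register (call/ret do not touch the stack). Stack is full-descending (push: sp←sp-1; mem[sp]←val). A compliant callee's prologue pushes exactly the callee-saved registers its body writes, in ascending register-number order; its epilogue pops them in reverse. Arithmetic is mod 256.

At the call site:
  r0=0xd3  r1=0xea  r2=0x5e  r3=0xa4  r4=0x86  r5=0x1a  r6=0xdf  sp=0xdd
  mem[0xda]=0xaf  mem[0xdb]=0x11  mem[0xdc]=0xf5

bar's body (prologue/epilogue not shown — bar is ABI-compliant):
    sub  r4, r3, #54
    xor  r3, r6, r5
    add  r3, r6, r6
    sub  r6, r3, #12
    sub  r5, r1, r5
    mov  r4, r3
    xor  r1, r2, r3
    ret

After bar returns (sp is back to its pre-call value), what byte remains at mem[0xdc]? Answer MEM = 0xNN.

MEM = 0xea

prologue: push r1 → mem[0xdc]=0xea, sp=0xdc
prologue: push r5 → mem[0xdb]=0x1a, sp=0xdb
prologue: push r6 → mem[0xda]=0xdf, sp=0xda
body[0] sub  r4, r3, #54 → r4=0x6e
body[1] xor  r3, r6, r5 → r3=0xc5
body[2] add  r3, r6, r6 → r3=0xbe
body[3] sub  r6, r3, #12 → r6=0xb2
body[4] sub  r5, r1, r5 → r5=0xd0
body[5] mov  r4, r3 → r4=0xbe
body[6] xor  r1, r2, r3 → r1=0xe0
epilogue: pop r6=0xdf, sp=0xdb
epilogue: pop r5=0x1a, sp=0xdc
epilogue: pop r1=0xea, sp=0xdd
prologue pushed ['r1', 'r5', 'r6'] at ['0xdc', '0xdb', '0xda']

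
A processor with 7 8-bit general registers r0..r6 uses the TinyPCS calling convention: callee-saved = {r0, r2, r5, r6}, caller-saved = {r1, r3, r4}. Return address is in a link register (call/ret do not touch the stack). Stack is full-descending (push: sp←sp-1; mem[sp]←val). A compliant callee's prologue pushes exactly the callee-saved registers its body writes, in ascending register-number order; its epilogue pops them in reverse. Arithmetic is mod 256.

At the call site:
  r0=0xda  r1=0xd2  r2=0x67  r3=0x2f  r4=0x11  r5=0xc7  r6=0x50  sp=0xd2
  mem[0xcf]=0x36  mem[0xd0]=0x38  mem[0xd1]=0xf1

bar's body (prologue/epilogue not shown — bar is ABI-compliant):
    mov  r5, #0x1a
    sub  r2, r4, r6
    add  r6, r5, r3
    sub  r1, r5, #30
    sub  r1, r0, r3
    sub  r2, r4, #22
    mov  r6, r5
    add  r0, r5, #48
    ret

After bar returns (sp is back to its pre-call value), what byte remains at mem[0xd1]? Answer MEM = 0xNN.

MEM = 0xda

prologue: push r0 -> mem[0xd1]=0xda, sp=0xd1
prologue: push r2 -> mem[0xd0]=0x67, sp=0xd0
prologue: push r5 -> mem[0xcf]=0xc7, sp=0xcf
prologue: push r6 -> mem[0xce]=0x50, sp=0xce
body[0] mov  r5, #0x1a -> r5=0x1a
body[1] sub  r2, r4, r6 -> r2=0xc1
body[2] add  r6, r5, r3 -> r6=0x49
body[3] sub  r1, r5, #30 -> r1=0xfc
body[4] sub  r1, r0, r3 -> r1=0xab
body[5] sub  r2, r4, #22 -> r2=0xfb
body[6] mov  r6, r5 -> r6=0x1a
body[7] add  r0, r5, #48 -> r0=0x4a
epilogue: pop r6=0x50, sp=0xcf
epilogue: pop r5=0xc7, sp=0xd0
epilogue: pop r2=0x67, sp=0xd1
epilogue: pop r0=0xda, sp=0xd2
prologue pushed ['r0', 'r2', 'r5', 'r6'] at ['0xd1', '0xd0', '0xcf', '0xce']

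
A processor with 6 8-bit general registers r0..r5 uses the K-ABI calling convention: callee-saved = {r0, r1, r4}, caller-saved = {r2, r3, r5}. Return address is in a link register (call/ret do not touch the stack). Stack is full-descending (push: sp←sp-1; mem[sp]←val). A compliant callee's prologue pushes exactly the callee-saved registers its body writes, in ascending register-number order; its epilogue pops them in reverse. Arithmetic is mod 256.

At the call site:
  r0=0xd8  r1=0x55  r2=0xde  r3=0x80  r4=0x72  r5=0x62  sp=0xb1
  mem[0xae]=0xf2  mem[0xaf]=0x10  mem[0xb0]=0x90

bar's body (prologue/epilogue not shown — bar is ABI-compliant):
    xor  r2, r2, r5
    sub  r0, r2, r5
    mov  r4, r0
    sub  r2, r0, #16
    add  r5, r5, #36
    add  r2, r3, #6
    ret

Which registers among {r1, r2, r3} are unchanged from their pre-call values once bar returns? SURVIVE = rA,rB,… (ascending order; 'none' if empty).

prologue: push r0 → mem[0xb0]=0xd8, sp=0xb0
prologue: push r4 → mem[0xaf]=0x72, sp=0xaf
body[0] xor  r2, r2, r5 → r2=0xbc
body[1] sub  r0, r2, r5 → r0=0x5a
body[2] mov  r4, r0 → r4=0x5a
body[3] sub  r2, r0, #16 → r2=0x4a
body[4] add  r5, r5, #36 → r5=0x86
body[5] add  r2, r3, #6 → r2=0x86
epilogue: pop r4=0x72, sp=0xb0
epilogue: pop r0=0xd8, sp=0xb1
r1: callee-saved, written=False
r2: caller-saved, written=True
r3: caller-saved, written=False

SURVIVE = r1,r3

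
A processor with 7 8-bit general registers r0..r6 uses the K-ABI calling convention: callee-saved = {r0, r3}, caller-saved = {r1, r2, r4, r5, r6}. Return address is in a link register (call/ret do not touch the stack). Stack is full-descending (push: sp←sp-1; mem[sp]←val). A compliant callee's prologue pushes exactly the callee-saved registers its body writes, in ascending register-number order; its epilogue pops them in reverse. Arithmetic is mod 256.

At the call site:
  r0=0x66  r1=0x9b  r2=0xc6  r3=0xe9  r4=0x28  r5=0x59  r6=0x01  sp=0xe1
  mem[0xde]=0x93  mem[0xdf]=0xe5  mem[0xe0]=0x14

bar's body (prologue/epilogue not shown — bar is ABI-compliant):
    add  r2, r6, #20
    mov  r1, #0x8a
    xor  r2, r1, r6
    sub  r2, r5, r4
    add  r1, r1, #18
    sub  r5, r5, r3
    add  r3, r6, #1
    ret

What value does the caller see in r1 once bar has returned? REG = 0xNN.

prologue: push r3 -> mem[0xe0]=0xe9, sp=0xe0
body[0] add  r2, r6, #20 -> r2=0x15
body[1] mov  r1, #0x8a -> r1=0x8a
body[2] xor  r2, r1, r6 -> r2=0x8b
body[3] sub  r2, r5, r4 -> r2=0x31
body[4] add  r1, r1, #18 -> r1=0x9c
body[5] sub  r5, r5, r3 -> r5=0x70
body[6] add  r3, r6, #1 -> r3=0x02
epilogue: pop r3=0xe9, sp=0xe1
r1 is caller-saved -> body value

REG = 0x9c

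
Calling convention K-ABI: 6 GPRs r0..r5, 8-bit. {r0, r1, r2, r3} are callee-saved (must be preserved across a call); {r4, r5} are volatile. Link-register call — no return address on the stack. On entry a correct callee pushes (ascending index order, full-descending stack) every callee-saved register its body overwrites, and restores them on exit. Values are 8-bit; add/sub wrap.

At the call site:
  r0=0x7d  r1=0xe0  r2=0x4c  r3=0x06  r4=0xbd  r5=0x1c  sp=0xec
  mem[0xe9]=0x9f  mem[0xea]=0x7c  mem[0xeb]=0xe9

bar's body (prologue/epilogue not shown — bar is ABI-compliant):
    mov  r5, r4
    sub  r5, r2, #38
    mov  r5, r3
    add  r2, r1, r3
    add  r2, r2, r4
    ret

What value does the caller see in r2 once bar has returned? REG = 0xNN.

REG = 0x4c

prologue: push r2 -> mem[0xeb]=0x4c, sp=0xeb
body[0] mov  r5, r4 -> r5=0xbd
body[1] sub  r5, r2, #38 -> r5=0x26
body[2] mov  r5, r3 -> r5=0x06
body[3] add  r2, r1, r3 -> r2=0xe6
body[4] add  r2, r2, r4 -> r2=0xa3
epilogue: pop r2=0x4c, sp=0xec
r2 is callee-saved -> restored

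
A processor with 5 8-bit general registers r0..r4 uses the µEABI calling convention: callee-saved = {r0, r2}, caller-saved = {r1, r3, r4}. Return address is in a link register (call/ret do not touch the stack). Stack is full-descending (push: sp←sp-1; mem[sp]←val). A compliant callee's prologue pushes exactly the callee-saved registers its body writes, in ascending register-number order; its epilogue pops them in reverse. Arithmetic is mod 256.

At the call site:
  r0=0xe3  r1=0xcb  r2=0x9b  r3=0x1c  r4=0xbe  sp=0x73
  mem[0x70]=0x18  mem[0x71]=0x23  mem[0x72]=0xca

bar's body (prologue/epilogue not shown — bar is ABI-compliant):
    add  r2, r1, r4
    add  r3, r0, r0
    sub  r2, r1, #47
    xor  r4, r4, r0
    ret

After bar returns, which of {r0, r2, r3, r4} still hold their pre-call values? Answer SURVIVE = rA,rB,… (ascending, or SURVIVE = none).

prologue: push r2 → mem[0x72]=0x9b, sp=0x72
body[0] add  r2, r1, r4 → r2=0x89
body[1] add  r3, r0, r0 → r3=0xc6
body[2] sub  r2, r1, #47 → r2=0x9c
body[3] xor  r4, r4, r0 → r4=0x5d
epilogue: pop r2=0x9b, sp=0x73
r0: callee-saved, written=False
r2: callee-saved, written=True
r3: caller-saved, written=True
r4: caller-saved, written=True

SURVIVE = r0,r2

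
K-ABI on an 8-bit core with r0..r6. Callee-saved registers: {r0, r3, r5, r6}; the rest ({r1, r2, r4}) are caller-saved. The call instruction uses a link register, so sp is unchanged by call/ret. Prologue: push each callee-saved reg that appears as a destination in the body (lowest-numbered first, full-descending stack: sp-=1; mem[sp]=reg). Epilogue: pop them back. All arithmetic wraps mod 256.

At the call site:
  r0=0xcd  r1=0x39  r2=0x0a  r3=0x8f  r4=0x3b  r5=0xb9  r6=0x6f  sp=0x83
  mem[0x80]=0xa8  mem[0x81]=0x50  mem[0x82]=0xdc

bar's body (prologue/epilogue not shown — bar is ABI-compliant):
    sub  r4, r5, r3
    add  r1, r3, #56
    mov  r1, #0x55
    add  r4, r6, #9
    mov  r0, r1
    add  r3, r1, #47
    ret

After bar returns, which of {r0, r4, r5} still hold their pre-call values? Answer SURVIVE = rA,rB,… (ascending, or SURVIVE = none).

SURVIVE = r0,r5

prologue: push r0 -> mem[0x82]=0xcd, sp=0x82
prologue: push r3 -> mem[0x81]=0x8f, sp=0x81
body[0] sub  r4, r5, r3 -> r4=0x2a
body[1] add  r1, r3, #56 -> r1=0xc7
body[2] mov  r1, #0x55 -> r1=0x55
body[3] add  r4, r6, #9 -> r4=0x78
body[4] mov  r0, r1 -> r0=0x55
body[5] add  r3, r1, #47 -> r3=0x84
epilogue: pop r3=0x8f, sp=0x82
epilogue: pop r0=0xcd, sp=0x83
r0: callee-saved, written=True
r4: caller-saved, written=True
r5: callee-saved, written=False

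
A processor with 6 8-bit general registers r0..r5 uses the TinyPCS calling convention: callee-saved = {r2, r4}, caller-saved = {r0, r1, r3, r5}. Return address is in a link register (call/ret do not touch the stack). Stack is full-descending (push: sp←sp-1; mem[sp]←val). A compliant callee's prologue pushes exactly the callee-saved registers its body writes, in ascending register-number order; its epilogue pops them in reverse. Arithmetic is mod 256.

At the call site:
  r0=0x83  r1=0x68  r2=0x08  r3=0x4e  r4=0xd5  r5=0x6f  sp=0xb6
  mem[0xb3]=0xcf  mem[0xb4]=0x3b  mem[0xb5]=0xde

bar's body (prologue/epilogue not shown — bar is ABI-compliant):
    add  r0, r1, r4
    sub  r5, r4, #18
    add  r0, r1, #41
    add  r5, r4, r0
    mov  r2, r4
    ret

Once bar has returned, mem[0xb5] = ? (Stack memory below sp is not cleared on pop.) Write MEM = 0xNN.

MEM = 0x08

prologue: push r2 -> mem[0xb5]=0x08, sp=0xb5
body[0] add  r0, r1, r4 -> r0=0x3d
body[1] sub  r5, r4, #18 -> r5=0xc3
body[2] add  r0, r1, #41 -> r0=0x91
body[3] add  r5, r4, r0 -> r5=0x66
body[4] mov  r2, r4 -> r2=0xd5
epilogue: pop r2=0x08, sp=0xb6
prologue pushed ['r2'] at ['0xb5']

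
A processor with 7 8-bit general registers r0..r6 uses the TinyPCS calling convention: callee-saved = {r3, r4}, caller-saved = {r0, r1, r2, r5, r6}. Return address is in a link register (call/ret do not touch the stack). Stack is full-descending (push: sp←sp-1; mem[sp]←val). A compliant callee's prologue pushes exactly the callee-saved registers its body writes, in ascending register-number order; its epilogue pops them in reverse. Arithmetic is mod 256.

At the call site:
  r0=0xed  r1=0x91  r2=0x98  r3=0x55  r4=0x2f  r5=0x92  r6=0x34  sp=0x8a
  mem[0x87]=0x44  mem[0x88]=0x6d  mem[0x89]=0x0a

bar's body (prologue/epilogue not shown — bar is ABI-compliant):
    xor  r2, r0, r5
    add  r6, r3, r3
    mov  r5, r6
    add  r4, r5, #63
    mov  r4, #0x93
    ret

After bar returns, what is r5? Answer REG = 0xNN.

REG = 0xaa

prologue: push r4 → mem[0x89]=0x2f, sp=0x89
body[0] xor  r2, r0, r5 → r2=0x7f
body[1] add  r6, r3, r3 → r6=0xaa
body[2] mov  r5, r6 → r5=0xaa
body[3] add  r4, r5, #63 → r4=0xe9
body[4] mov  r4, #0x93 → r4=0x93
epilogue: pop r4=0x2f, sp=0x8a
r5 is caller-saved → body value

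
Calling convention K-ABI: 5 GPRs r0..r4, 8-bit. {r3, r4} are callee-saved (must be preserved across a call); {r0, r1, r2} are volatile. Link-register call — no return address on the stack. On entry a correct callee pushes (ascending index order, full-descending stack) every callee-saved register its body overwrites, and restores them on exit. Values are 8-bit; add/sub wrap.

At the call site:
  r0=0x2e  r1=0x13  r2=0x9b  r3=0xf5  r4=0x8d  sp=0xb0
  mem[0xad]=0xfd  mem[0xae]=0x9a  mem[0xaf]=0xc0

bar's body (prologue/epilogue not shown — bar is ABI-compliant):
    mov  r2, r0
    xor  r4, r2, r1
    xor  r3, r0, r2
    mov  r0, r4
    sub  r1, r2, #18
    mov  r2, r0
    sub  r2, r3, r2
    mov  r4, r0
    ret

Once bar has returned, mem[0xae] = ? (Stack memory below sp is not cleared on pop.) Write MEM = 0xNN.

prologue: push r3 → mem[0xaf]=0xf5, sp=0xaf
prologue: push r4 → mem[0xae]=0x8d, sp=0xae
body[0] mov  r2, r0 → r2=0x2e
body[1] xor  r4, r2, r1 → r4=0x3d
body[2] xor  r3, r0, r2 → r3=0x00
body[3] mov  r0, r4 → r0=0x3d
body[4] sub  r1, r2, #18 → r1=0x1c
body[5] mov  r2, r0 → r2=0x3d
body[6] sub  r2, r3, r2 → r2=0xc3
body[7] mov  r4, r0 → r4=0x3d
epilogue: pop r4=0x8d, sp=0xaf
epilogue: pop r3=0xf5, sp=0xb0
prologue pushed ['r3', 'r4'] at ['0xaf', '0xae']

MEM = 0x8d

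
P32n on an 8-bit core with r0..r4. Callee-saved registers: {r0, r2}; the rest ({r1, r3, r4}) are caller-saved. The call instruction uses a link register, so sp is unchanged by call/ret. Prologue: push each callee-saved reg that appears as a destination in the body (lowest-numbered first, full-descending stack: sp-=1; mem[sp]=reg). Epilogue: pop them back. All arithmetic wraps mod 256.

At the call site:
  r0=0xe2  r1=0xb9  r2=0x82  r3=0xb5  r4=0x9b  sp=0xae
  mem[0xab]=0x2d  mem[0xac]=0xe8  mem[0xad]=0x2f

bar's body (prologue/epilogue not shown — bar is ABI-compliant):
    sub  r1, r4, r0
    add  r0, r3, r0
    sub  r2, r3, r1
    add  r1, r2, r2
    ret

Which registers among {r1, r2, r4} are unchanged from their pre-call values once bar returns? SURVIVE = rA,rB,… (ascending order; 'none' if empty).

SURVIVE = r2,r4

prologue: push r0 -> mem[0xad]=0xe2, sp=0xad
prologue: push r2 -> mem[0xac]=0x82, sp=0xac
body[0] sub  r1, r4, r0 -> r1=0xb9
body[1] add  r0, r3, r0 -> r0=0x97
body[2] sub  r2, r3, r1 -> r2=0xfc
body[3] add  r1, r2, r2 -> r1=0xf8
epilogue: pop r2=0x82, sp=0xad
epilogue: pop r0=0xe2, sp=0xae
r1: caller-saved, written=True
r2: callee-saved, written=True
r4: caller-saved, written=False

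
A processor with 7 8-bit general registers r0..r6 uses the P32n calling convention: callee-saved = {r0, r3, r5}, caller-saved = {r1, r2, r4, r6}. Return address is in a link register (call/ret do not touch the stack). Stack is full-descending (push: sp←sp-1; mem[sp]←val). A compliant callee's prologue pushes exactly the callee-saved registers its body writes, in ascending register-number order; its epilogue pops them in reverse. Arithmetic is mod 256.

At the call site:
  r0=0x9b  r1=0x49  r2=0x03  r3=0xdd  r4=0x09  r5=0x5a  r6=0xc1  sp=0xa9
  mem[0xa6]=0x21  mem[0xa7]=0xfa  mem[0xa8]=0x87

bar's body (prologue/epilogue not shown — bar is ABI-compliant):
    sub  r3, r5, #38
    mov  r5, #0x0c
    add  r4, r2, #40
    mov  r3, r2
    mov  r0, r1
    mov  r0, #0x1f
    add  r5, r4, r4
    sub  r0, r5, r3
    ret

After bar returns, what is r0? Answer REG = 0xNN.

REG = 0x9b

prologue: push r0 → mem[0xa8]=0x9b, sp=0xa8
prologue: push r3 → mem[0xa7]=0xdd, sp=0xa7
prologue: push r5 → mem[0xa6]=0x5a, sp=0xa6
body[0] sub  r3, r5, #38 → r3=0x34
body[1] mov  r5, #0x0c → r5=0x0c
body[2] add  r4, r2, #40 → r4=0x2b
body[3] mov  r3, r2 → r3=0x03
body[4] mov  r0, r1 → r0=0x49
body[5] mov  r0, #0x1f → r0=0x1f
body[6] add  r5, r4, r4 → r5=0x56
body[7] sub  r0, r5, r3 → r0=0x53
epilogue: pop r5=0x5a, sp=0xa7
epilogue: pop r3=0xdd, sp=0xa8
epilogue: pop r0=0x9b, sp=0xa9
r0 is callee-saved → restored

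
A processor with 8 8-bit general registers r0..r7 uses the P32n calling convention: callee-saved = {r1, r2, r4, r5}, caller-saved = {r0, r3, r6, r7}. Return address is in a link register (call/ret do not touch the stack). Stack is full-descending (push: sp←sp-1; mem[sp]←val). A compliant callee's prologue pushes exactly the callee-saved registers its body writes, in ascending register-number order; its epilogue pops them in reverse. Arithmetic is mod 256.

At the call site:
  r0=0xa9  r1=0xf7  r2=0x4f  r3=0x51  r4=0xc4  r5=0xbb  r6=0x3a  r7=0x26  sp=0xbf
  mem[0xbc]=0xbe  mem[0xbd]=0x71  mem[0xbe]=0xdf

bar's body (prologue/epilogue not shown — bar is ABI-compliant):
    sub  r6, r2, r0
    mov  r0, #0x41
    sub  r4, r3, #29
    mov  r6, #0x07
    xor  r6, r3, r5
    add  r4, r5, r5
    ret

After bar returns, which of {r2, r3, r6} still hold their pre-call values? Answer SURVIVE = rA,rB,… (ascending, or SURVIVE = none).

prologue: push r4 → mem[0xbe]=0xc4, sp=0xbe
body[0] sub  r6, r2, r0 → r6=0xa6
body[1] mov  r0, #0x41 → r0=0x41
body[2] sub  r4, r3, #29 → r4=0x34
body[3] mov  r6, #0x07 → r6=0x07
body[4] xor  r6, r3, r5 → r6=0xea
body[5] add  r4, r5, r5 → r4=0x76
epilogue: pop r4=0xc4, sp=0xbf
r2: callee-saved, written=False
r3: caller-saved, written=False
r6: caller-saved, written=True

SURVIVE = r2,r3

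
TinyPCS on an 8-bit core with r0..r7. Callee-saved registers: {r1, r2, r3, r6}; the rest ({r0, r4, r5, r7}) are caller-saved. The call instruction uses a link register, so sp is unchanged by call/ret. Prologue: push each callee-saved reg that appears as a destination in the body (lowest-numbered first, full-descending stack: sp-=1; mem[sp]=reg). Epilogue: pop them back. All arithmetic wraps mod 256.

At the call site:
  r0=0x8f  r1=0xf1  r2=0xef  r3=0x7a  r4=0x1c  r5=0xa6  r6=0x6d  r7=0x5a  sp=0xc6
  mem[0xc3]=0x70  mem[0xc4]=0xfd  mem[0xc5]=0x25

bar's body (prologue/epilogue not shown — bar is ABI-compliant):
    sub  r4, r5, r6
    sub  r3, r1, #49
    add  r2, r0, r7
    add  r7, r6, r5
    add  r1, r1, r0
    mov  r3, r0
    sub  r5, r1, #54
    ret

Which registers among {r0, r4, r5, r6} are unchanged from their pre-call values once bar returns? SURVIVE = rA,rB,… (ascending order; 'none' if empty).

prologue: push r1 -> mem[0xc5]=0xf1, sp=0xc5
prologue: push r2 -> mem[0xc4]=0xef, sp=0xc4
prologue: push r3 -> mem[0xc3]=0x7a, sp=0xc3
body[0] sub  r4, r5, r6 -> r4=0x39
body[1] sub  r3, r1, #49 -> r3=0xc0
body[2] add  r2, r0, r7 -> r2=0xe9
body[3] add  r7, r6, r5 -> r7=0x13
body[4] add  r1, r1, r0 -> r1=0x80
body[5] mov  r3, r0 -> r3=0x8f
body[6] sub  r5, r1, #54 -> r5=0x4a
epilogue: pop r3=0x7a, sp=0xc4
epilogue: pop r2=0xef, sp=0xc5
epilogue: pop r1=0xf1, sp=0xc6
r0: caller-saved, written=False
r4: caller-saved, written=True
r5: caller-saved, written=True
r6: callee-saved, written=False

SURVIVE = r0,r6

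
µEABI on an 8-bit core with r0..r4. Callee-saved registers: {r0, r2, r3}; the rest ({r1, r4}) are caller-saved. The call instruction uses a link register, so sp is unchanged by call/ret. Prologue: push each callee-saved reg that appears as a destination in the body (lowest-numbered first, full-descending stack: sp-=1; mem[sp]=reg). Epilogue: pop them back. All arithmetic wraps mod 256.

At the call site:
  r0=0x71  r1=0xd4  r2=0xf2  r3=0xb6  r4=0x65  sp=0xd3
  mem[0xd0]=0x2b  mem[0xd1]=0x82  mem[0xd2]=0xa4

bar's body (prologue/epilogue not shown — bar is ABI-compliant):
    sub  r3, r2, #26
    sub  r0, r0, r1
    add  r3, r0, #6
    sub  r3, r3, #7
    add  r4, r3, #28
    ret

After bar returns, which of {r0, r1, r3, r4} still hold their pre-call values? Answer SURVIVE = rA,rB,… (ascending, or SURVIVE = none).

prologue: push r0 -> mem[0xd2]=0x71, sp=0xd2
prologue: push r3 -> mem[0xd1]=0xb6, sp=0xd1
body[0] sub  r3, r2, #26 -> r3=0xd8
body[1] sub  r0, r0, r1 -> r0=0x9d
body[2] add  r3, r0, #6 -> r3=0xa3
body[3] sub  r3, r3, #7 -> r3=0x9c
body[4] add  r4, r3, #28 -> r4=0xb8
epilogue: pop r3=0xb6, sp=0xd2
epilogue: pop r0=0x71, sp=0xd3
r0: callee-saved, written=True
r1: caller-saved, written=False
r3: callee-saved, written=True
r4: caller-saved, written=True

SURVIVE = r0,r1,r3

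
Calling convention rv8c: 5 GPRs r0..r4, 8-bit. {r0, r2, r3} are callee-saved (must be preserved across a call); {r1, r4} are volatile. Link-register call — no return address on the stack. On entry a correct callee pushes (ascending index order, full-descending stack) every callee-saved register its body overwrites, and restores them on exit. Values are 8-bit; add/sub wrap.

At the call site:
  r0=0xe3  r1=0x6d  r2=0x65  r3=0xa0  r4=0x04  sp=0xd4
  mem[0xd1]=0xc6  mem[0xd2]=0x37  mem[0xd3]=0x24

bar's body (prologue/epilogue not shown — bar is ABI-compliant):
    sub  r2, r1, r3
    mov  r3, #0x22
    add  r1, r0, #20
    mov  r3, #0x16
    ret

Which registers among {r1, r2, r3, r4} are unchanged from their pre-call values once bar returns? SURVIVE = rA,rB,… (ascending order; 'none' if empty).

SURVIVE = r2,r3,r4

prologue: push r2 -> mem[0xd3]=0x65, sp=0xd3
prologue: push r3 -> mem[0xd2]=0xa0, sp=0xd2
body[0] sub  r2, r1, r3 -> r2=0xcd
body[1] mov  r3, #0x22 -> r3=0x22
body[2] add  r1, r0, #20 -> r1=0xf7
body[3] mov  r3, #0x16 -> r3=0x16
epilogue: pop r3=0xa0, sp=0xd3
epilogue: pop r2=0x65, sp=0xd4
r1: caller-saved, written=True
r2: callee-saved, written=True
r3: callee-saved, written=True
r4: caller-saved, written=False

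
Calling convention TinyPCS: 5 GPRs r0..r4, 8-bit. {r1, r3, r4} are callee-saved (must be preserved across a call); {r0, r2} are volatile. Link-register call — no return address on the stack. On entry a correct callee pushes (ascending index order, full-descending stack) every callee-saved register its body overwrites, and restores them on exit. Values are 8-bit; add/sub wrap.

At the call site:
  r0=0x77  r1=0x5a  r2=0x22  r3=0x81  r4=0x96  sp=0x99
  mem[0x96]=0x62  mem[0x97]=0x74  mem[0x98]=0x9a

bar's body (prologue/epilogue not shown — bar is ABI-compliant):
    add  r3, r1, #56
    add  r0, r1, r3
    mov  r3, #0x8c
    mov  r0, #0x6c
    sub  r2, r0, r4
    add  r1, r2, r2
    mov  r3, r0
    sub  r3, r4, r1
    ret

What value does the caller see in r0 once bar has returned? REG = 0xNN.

REG = 0x6c

prologue: push r1 -> mem[0x98]=0x5a, sp=0x98
prologue: push r3 -> mem[0x97]=0x81, sp=0x97
body[0] add  r3, r1, #56 -> r3=0x92
body[1] add  r0, r1, r3 -> r0=0xec
body[2] mov  r3, #0x8c -> r3=0x8c
body[3] mov  r0, #0x6c -> r0=0x6c
body[4] sub  r2, r0, r4 -> r2=0xd6
body[5] add  r1, r2, r2 -> r1=0xac
body[6] mov  r3, r0 -> r3=0x6c
body[7] sub  r3, r4, r1 -> r3=0xea
epilogue: pop r3=0x81, sp=0x98
epilogue: pop r1=0x5a, sp=0x99
r0 is caller-saved -> body value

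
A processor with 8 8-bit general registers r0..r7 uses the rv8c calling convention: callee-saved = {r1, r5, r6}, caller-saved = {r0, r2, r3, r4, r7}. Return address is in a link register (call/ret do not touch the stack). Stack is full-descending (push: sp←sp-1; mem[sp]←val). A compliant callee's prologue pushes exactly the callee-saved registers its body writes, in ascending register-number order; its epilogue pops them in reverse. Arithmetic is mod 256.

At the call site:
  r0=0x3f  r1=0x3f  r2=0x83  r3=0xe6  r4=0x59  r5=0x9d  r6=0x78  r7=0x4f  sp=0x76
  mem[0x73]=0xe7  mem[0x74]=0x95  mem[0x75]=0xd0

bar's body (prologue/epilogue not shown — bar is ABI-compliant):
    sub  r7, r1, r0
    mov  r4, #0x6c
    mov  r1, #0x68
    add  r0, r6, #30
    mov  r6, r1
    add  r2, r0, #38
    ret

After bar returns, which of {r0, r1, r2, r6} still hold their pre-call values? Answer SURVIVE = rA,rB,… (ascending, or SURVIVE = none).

prologue: push r1 → mem[0x75]=0x3f, sp=0x75
prologue: push r6 → mem[0x74]=0x78, sp=0x74
body[0] sub  r7, r1, r0 → r7=0x00
body[1] mov  r4, #0x6c → r4=0x6c
body[2] mov  r1, #0x68 → r1=0x68
body[3] add  r0, r6, #30 → r0=0x96
body[4] mov  r6, r1 → r6=0x68
body[5] add  r2, r0, #38 → r2=0xbc
epilogue: pop r6=0x78, sp=0x75
epilogue: pop r1=0x3f, sp=0x76
r0: caller-saved, written=True
r1: callee-saved, written=True
r2: caller-saved, written=True
r6: callee-saved, written=True

SURVIVE = r1,r6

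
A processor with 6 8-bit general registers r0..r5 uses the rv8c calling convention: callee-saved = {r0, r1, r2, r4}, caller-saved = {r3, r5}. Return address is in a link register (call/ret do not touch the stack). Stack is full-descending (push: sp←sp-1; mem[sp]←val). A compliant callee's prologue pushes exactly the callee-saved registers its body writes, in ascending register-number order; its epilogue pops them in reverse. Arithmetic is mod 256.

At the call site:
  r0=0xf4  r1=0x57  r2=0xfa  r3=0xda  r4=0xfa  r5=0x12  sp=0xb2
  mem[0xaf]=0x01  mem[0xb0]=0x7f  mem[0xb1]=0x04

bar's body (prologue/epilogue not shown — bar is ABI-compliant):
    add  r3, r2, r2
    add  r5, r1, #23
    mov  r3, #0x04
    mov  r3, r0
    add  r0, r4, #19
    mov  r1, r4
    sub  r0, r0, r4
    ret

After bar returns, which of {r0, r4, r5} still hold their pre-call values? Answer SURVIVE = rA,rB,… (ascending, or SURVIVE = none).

prologue: push r0 → mem[0xb1]=0xf4, sp=0xb1
prologue: push r1 → mem[0xb0]=0x57, sp=0xb0
body[0] add  r3, r2, r2 → r3=0xf4
body[1] add  r5, r1, #23 → r5=0x6e
body[2] mov  r3, #0x04 → r3=0x04
body[3] mov  r3, r0 → r3=0xf4
body[4] add  r0, r4, #19 → r0=0x0d
body[5] mov  r1, r4 → r1=0xfa
body[6] sub  r0, r0, r4 → r0=0x13
epilogue: pop r1=0x57, sp=0xb1
epilogue: pop r0=0xf4, sp=0xb2
r0: callee-saved, written=True
r4: callee-saved, written=False
r5: caller-saved, written=True

SURVIVE = r0,r4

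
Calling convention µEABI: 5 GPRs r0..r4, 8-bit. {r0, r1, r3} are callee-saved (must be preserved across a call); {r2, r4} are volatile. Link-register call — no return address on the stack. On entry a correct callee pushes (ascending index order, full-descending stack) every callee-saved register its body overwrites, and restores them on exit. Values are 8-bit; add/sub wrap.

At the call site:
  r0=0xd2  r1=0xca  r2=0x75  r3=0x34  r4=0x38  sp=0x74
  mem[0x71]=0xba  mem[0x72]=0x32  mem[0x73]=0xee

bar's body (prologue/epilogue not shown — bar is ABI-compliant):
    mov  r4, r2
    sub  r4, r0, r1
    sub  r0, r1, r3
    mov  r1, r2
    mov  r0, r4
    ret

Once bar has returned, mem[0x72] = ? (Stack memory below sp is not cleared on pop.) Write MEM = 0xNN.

MEM = 0xca

prologue: push r0 → mem[0x73]=0xd2, sp=0x73
prologue: push r1 → mem[0x72]=0xca, sp=0x72
body[0] mov  r4, r2 → r4=0x75
body[1] sub  r4, r0, r1 → r4=0x08
body[2] sub  r0, r1, r3 → r0=0x96
body[3] mov  r1, r2 → r1=0x75
body[4] mov  r0, r4 → r0=0x08
epilogue: pop r1=0xca, sp=0x73
epilogue: pop r0=0xd2, sp=0x74
prologue pushed ['r0', 'r1'] at ['0x73', '0x72']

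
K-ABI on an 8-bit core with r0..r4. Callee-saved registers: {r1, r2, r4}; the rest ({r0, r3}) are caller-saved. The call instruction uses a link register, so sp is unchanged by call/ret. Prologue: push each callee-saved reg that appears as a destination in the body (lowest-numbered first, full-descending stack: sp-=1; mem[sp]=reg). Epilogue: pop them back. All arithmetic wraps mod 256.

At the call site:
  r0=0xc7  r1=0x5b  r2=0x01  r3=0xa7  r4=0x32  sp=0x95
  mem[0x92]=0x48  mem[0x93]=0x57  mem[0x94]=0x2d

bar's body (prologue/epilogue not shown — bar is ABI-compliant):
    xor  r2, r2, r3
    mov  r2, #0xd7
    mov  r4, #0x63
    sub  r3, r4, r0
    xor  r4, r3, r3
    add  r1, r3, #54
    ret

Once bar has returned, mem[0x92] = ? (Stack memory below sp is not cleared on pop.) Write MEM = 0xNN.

MEM = 0x32

prologue: push r1 → mem[0x94]=0x5b, sp=0x94
prologue: push r2 → mem[0x93]=0x01, sp=0x93
prologue: push r4 → mem[0x92]=0x32, sp=0x92
body[0] xor  r2, r2, r3 → r2=0xa6
body[1] mov  r2, #0xd7 → r2=0xd7
body[2] mov  r4, #0x63 → r4=0x63
body[3] sub  r3, r4, r0 → r3=0x9c
body[4] xor  r4, r3, r3 → r4=0x00
body[5] add  r1, r3, #54 → r1=0xd2
epilogue: pop r4=0x32, sp=0x93
epilogue: pop r2=0x01, sp=0x94
epilogue: pop r1=0x5b, sp=0x95
prologue pushed ['r1', 'r2', 'r4'] at ['0x94', '0x93', '0x92']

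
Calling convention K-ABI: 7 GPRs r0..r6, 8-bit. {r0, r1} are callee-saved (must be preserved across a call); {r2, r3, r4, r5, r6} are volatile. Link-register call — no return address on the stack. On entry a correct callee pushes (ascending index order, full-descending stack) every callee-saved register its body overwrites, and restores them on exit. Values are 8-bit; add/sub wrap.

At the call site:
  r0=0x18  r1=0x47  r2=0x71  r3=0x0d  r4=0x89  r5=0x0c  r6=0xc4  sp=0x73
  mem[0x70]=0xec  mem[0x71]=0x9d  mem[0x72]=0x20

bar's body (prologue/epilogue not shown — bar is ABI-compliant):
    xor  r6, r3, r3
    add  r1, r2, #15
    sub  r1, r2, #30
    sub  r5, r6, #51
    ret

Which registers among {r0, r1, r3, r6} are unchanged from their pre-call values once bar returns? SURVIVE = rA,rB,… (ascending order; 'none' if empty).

prologue: push r1 → mem[0x72]=0x47, sp=0x72
body[0] xor  r6, r3, r3 → r6=0x00
body[1] add  r1, r2, #15 → r1=0x80
body[2] sub  r1, r2, #30 → r1=0x53
body[3] sub  r5, r6, #51 → r5=0xcd
epilogue: pop r1=0x47, sp=0x73
r0: callee-saved, written=False
r1: callee-saved, written=True
r3: caller-saved, written=False
r6: caller-saved, written=True

SURVIVE = r0,r1,r3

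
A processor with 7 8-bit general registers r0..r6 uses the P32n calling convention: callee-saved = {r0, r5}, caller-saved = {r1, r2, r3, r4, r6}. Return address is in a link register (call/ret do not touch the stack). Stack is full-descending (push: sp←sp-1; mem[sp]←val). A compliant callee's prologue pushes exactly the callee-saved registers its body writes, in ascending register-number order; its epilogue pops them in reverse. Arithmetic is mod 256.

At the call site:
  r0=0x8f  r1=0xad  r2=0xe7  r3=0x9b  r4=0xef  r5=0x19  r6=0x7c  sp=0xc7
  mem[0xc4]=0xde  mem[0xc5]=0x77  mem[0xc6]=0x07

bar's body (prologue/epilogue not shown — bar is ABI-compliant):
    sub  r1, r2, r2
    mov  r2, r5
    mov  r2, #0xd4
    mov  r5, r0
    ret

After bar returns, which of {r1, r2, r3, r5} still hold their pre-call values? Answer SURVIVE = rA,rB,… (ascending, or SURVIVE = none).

prologue: push r5 -> mem[0xc6]=0x19, sp=0xc6
body[0] sub  r1, r2, r2 -> r1=0x00
body[1] mov  r2, r5 -> r2=0x19
body[2] mov  r2, #0xd4 -> r2=0xd4
body[3] mov  r5, r0 -> r5=0x8f
epilogue: pop r5=0x19, sp=0xc7
r1: caller-saved, written=True
r2: caller-saved, written=True
r3: caller-saved, written=False
r5: callee-saved, written=True

SURVIVE = r3,r5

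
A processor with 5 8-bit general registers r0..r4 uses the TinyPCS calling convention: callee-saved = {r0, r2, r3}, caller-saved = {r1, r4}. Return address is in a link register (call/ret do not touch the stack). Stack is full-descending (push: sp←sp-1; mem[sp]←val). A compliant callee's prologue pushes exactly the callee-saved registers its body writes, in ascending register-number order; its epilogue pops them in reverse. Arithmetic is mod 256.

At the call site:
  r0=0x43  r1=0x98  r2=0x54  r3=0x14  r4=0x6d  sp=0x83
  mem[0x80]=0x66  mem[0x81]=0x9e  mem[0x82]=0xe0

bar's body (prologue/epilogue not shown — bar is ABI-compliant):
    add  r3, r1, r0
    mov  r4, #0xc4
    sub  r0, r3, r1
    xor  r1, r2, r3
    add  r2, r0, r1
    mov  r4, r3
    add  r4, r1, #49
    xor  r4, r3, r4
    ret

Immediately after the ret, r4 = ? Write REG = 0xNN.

REG = 0x1b

prologue: push r0 → mem[0x82]=0x43, sp=0x82
prologue: push r2 → mem[0x81]=0x54, sp=0x81
prologue: push r3 → mem[0x80]=0x14, sp=0x80
body[0] add  r3, r1, r0 → r3=0xdb
body[1] mov  r4, #0xc4 → r4=0xc4
body[2] sub  r0, r3, r1 → r0=0x43
body[3] xor  r1, r2, r3 → r1=0x8f
body[4] add  r2, r0, r1 → r2=0xd2
body[5] mov  r4, r3 → r4=0xdb
body[6] add  r4, r1, #49 → r4=0xc0
body[7] xor  r4, r3, r4 → r4=0x1b
epilogue: pop r3=0x14, sp=0x81
epilogue: pop r2=0x54, sp=0x82
epilogue: pop r0=0x43, sp=0x83
r4 is caller-saved → body value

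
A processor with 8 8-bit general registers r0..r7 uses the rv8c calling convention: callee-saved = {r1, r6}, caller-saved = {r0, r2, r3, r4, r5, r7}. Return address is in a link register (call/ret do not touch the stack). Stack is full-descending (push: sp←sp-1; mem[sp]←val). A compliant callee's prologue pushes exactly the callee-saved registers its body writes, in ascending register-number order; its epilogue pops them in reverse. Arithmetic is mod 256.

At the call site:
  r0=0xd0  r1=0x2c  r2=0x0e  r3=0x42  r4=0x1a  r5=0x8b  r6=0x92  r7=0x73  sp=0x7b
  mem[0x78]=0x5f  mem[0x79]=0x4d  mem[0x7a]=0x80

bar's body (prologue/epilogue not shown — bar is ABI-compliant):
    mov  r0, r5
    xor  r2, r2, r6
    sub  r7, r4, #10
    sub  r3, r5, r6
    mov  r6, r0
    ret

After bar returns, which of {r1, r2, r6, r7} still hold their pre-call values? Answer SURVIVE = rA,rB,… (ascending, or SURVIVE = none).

SURVIVE = r1,r6

prologue: push r6 -> mem[0x7a]=0x92, sp=0x7a
body[0] mov  r0, r5 -> r0=0x8b
body[1] xor  r2, r2, r6 -> r2=0x9c
body[2] sub  r7, r4, #10 -> r7=0x10
body[3] sub  r3, r5, r6 -> r3=0xf9
body[4] mov  r6, r0 -> r6=0x8b
epilogue: pop r6=0x92, sp=0x7b
r1: callee-saved, written=False
r2: caller-saved, written=True
r6: callee-saved, written=True
r7: caller-saved, written=True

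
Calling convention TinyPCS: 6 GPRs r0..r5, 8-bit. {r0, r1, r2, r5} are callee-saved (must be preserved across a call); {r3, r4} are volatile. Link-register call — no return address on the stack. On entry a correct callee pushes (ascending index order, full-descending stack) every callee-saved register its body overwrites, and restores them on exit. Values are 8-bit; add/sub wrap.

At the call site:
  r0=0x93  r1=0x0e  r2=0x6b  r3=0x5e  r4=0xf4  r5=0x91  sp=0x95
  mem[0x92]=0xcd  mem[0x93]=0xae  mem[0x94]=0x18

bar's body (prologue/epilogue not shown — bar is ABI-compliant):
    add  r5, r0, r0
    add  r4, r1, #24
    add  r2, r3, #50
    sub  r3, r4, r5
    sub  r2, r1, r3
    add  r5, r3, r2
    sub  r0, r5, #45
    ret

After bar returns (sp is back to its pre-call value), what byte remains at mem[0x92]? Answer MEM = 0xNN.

prologue: push r0 → mem[0x94]=0x93, sp=0x94
prologue: push r2 → mem[0x93]=0x6b, sp=0x93
prologue: push r5 → mem[0x92]=0x91, sp=0x92
body[0] add  r5, r0, r0 → r5=0x26
body[1] add  r4, r1, #24 → r4=0x26
body[2] add  r2, r3, #50 → r2=0x90
body[3] sub  r3, r4, r5 → r3=0x00
body[4] sub  r2, r1, r3 → r2=0x0e
body[5] add  r5, r3, r2 → r5=0x0e
body[6] sub  r0, r5, #45 → r0=0xe1
epilogue: pop r5=0x91, sp=0x93
epilogue: pop r2=0x6b, sp=0x94
epilogue: pop r0=0x93, sp=0x95
prologue pushed ['r0', 'r2', 'r5'] at ['0x94', '0x93', '0x92']

MEM = 0x91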